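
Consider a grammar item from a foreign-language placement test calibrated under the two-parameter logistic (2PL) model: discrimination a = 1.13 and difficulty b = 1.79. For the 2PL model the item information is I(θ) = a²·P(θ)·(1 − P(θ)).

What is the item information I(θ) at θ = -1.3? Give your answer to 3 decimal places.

P = 1/(1+e^{3.4917}) = 0.0295
P(1−P) = 0.0295 × 0.9705 = 0.0287
I = a² × P(1−P) = 1.13² × 0.0287 = 0.03662

0.037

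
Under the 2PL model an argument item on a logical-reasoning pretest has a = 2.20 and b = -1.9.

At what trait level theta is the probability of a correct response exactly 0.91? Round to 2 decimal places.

-0.85

P(theta) = 1 / (1 + exp(−a(theta − b)))
logit = ln(0.9100/0.0900) = 2.3136
theta = b + logit/(a) = -1.9 + 2.3136/2.2000 = -0.8483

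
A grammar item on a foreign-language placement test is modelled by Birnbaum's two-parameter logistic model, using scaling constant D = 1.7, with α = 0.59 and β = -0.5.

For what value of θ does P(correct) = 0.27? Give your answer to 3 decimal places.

-1.492

P(θ) = 1 / (1 + exp(−D·α(θ − β)))
logit = ln(0.2700/0.7300) = -0.9946
θ = β + logit/(1.7·α) = -0.5 + (-0.9946)/1.0030 = -1.4916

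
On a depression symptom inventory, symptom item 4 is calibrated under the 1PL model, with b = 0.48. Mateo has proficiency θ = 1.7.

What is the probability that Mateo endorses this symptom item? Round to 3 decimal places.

0.772

P(θ) = 1 / (1 + exp(−(θ − b)))
Exponent: (1.7 − 0.48) = 1.2200
1/(1 + e^{-1.2200}) = 0.7721
P = 0.7721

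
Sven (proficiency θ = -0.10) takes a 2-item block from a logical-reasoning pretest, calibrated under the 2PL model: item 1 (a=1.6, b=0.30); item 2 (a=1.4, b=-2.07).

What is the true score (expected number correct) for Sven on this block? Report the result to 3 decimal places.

1.286

P(θ) = 1 / (1 + exp(−a(θ − b)))
P_1 = 1/(1+e^{0.6400}) = 0.3452
P_2 = 1/(1+e^{-2.7580}) = 0.9404
E[score] = 0.3452 + 0.9404 = 1.2856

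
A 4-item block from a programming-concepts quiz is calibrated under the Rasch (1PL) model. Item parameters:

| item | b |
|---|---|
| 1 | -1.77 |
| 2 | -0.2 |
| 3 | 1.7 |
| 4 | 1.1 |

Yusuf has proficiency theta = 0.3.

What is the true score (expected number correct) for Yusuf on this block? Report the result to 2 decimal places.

P(theta) = 1 / (1 + exp(−(theta − b)))
P_1 = 1/(1+e^{-2.0700}) = 0.8880
P_2 = 1/(1+e^{-0.5000}) = 0.6225
P_3 = 1/(1+e^{1.4000}) = 0.1978
P_4 = 1/(1+e^{0.8000}) = 0.3100
E[score] = 0.8880 + 0.6225 + 0.1978 + 0.3100 = 2.0183

2.02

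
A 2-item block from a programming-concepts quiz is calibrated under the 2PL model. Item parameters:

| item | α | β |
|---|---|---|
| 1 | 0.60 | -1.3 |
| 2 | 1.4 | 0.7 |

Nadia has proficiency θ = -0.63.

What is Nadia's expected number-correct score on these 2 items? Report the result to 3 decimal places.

0.734

P(θ) = 1 / (1 + exp(−α(θ − β)))
P_1 = 1/(1+e^{-0.4020}) = 0.5992
P_2 = 1/(1+e^{1.8620}) = 0.1345
E[score] = 0.5992 + 0.1345 = 0.7336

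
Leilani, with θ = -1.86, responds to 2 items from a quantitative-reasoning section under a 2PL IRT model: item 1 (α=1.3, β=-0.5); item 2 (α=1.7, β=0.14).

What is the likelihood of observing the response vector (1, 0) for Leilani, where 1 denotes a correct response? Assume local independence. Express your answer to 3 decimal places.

0.141

P(θ) = 1 / (1 + exp(−α(θ − β)))
P_1 = 1/(1+e^{1.7680}) = 0.1458
P_2 = 1/(1+e^{3.4000}) = 0.0323
L = P_1 × (1−P_2) = 0.1458 × 0.9677 = 0.14108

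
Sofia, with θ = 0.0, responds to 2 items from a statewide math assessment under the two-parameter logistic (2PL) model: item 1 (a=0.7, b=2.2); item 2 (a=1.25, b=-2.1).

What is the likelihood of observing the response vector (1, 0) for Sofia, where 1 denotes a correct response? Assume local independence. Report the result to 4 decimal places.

P(θ) = 1 / (1 + exp(−a(θ − b)))
P_1 = 1/(1+e^{1.5400}) = 0.1765
P_2 = 1/(1+e^{-2.6250}) = 0.9325
L = P_1 × (1−P_2) = 0.1765 × 0.0675 = 0.01192

0.0119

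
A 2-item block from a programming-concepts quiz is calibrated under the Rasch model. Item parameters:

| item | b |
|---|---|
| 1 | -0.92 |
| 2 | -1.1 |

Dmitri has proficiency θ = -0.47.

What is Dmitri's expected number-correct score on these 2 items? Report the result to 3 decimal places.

P(θ) = 1 / (1 + exp(−(θ − b)))
P_1 = 1/(1+e^{-0.4500}) = 0.6106
P_2 = 1/(1+e^{-0.6300}) = 0.6525
E[score] = 0.6106 + 0.6525 = 1.2631

1.263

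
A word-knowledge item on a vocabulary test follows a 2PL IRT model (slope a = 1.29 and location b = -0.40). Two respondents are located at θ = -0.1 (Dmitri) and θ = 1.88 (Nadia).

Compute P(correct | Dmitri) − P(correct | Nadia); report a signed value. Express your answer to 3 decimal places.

-0.354

P(θ) = 1 / (1 + exp(−a(θ − b)))
P(Dmitri) = 0.5956  [exponent 0.3870]
P(Nadia) = 0.9498  [exponent 2.9412]
Difference = 0.5956 − 0.9498 = -0.3543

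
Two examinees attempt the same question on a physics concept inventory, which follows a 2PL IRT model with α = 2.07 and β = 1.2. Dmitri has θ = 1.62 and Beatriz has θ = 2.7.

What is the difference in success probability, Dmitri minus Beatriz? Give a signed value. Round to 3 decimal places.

P(θ) = 1 / (1 + exp(−α(θ − β)))
P(Dmitri) = 0.7046  [exponent 0.8694]
P(Beatriz) = 0.9571  [exponent 3.1050]
Difference = 0.7046 − 0.9571 = -0.2525

-0.252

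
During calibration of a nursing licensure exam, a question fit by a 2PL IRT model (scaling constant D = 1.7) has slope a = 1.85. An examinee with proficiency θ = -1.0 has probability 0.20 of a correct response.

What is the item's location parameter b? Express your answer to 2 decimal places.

-0.56

P(θ) = 1 / (1 + exp(−D·a(θ − b)))
logit(0.20) = ln(0.20/0.80) = -1.3863
b = θ − logit/(1.7·a) = -1.0 − (-1.3863)/3.1450 = -0.5592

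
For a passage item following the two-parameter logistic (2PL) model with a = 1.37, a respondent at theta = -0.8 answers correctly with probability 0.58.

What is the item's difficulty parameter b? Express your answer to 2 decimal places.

-1.04

P(theta) = 1 / (1 + exp(−a(theta − b)))
logit(0.58) = ln(0.58/0.42) = 0.3228
b = theta − logit/(a) = -0.8 − 0.3228/1.3700 = -1.0356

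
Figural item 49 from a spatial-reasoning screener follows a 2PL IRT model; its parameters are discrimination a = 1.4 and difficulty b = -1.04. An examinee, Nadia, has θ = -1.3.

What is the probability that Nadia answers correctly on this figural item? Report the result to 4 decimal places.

P(θ) = 1 / (1 + exp(−a(θ − b)))
Exponent: 1.4 × (-1.3 − (-1.04)) = -0.3640
1/(1 + e^{0.3640}) = 0.4100

0.4100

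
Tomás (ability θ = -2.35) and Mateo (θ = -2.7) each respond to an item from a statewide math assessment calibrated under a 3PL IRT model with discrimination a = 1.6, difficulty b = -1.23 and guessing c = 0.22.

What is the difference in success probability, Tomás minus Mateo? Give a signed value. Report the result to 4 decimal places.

0.0436

P(θ) = c + (1 − c) · 1 / (1 + exp(−a(θ − b)))
P(Tomás) = 0.3314  [exponent -1.7920]
P(Mateo) = 0.2878  [exponent -2.3520]
Difference = 0.3314 − 0.2878 = 0.0436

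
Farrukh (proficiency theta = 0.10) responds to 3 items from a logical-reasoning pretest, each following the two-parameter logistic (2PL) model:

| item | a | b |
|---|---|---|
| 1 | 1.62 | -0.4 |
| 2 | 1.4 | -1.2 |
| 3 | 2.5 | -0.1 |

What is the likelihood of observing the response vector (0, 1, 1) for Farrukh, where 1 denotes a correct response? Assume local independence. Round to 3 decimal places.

P(theta) = 1 / (1 + exp(−a(theta − b)))
P_1 = 1/(1+e^{-0.8100}) = 0.6921
P_2 = 1/(1+e^{-1.8200}) = 0.8606
P_3 = 1/(1+e^{-0.5000}) = 0.6225
L = (1−P_1) × P_2 × P_3 = 0.3079 × 0.8606 × 0.6225 = 0.16493

0.165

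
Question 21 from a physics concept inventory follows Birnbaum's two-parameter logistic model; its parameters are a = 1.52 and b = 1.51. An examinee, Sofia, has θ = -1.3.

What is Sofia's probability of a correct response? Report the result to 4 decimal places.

0.0138

P(θ) = 1 / (1 + exp(−a(θ − b)))
Exponent: 1.52 × (-1.3 − 1.51) = -4.2712
1/(1 + e^{4.2712}) = 0.0138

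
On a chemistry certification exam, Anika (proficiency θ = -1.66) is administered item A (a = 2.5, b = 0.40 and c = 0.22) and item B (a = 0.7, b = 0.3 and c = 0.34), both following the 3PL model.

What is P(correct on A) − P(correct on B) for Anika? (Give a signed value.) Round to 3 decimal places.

-0.249

P(θ) = c + (1 − c) · 1 / (1 + exp(−a(θ − b)))
P_A = 0.2245
P_B = 0.4735
P_A − P_B = -0.2490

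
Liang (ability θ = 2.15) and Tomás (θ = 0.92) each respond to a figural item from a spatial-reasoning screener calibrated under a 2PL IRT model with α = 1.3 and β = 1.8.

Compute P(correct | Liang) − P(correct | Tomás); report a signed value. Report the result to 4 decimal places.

0.3702

P(θ) = 1 / (1 + exp(−α(θ − β)))
P(Liang) = 0.6118  [exponent 0.4550]
P(Tomás) = 0.2416  [exponent -1.1440]
Difference = 0.6118 − 0.2416 = 0.3702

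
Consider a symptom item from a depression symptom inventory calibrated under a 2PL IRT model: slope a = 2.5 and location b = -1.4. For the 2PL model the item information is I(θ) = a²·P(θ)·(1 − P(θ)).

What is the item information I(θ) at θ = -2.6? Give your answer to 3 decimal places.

0.282

P = 1/(1+e^{3.0000}) = 0.0474
P(1−P) = 0.0474 × 0.9526 = 0.0452
I = a² × P(1−P) = 2.5² × 0.0452 = 0.28235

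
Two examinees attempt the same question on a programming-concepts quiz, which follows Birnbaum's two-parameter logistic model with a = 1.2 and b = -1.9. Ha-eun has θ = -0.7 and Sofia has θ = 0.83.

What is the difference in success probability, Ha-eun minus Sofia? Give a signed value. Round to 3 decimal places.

P(θ) = 1 / (1 + exp(−a(θ − b)))
P(Ha-eun) = 0.8085  [exponent 1.4400]
P(Sofia) = 0.9636  [exponent 3.2760]
Difference = 0.8085 − 0.9636 = -0.1551

-0.155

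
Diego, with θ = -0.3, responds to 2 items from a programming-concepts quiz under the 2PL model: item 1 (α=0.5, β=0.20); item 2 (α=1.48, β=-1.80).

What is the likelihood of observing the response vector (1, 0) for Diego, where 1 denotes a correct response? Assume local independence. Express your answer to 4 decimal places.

0.0429

P(θ) = 1 / (1 + exp(−α(θ − β)))
P_1 = 1/(1+e^{0.2500}) = 0.4378
P_2 = 1/(1+e^{-2.2200}) = 0.9020
L = P_1 × (1−P_2) = 0.4378 × 0.0980 = 0.04289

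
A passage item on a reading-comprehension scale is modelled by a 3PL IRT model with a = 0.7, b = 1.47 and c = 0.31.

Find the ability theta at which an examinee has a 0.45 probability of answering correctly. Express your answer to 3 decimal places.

P(theta) = c + (1 − c) · 1 / (1 + exp(−a(theta − b)))
Remove guessing floor: (0.45 − 0.31)/(1 − 0.31) = 0.2029
logit = ln(0.2029/0.7971) = -1.3683
theta = b + logit/(a) = 1.47 + (-1.3683)/0.7000 = -0.4847

-0.485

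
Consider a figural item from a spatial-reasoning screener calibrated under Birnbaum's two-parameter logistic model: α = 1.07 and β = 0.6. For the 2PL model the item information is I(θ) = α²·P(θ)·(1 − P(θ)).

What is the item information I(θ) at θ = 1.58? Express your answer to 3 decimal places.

P = 1/(1+e^{-1.0486}) = 0.7405
P(1−P) = 0.7405 × 0.2595 = 0.1922
I = α² × P(1−P) = 1.07² × 0.1922 = 0.22000

0.220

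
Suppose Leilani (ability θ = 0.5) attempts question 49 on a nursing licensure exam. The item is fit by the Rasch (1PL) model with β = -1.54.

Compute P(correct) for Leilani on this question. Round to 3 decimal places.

P(θ) = 1 / (1 + exp(−(θ − β)))
Exponent: (0.5 − (-1.54)) = 2.0400
1/(1 + e^{-2.0400}) = 0.8849
P = 0.8849

0.885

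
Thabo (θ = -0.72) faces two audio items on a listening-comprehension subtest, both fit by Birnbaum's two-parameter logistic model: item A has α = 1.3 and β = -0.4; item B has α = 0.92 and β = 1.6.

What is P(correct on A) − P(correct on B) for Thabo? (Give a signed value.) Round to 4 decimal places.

0.2917

P(θ) = 1 / (1 + exp(−α(θ − β)))
P_A = 0.3975
P_B = 0.1058
P_A − P_B = 0.2917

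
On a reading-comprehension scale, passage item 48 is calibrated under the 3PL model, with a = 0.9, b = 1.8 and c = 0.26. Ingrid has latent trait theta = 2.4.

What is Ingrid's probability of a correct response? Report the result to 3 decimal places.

0.728

P(theta) = c + (1 − c) · 1 / (1 + exp(−a(theta − b)))
Exponent: 0.9 × (2.4 − 1.8) = 0.5400
1/(1 + e^{-0.5400}) = 0.6318
P = 0.26 + 0.74 × 0.6318 = 0.7275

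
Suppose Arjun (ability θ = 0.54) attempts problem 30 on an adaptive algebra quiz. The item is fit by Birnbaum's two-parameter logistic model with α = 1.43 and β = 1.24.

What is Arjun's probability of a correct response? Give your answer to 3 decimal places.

P(θ) = 1 / (1 + exp(−α(θ − β)))
Exponent: 1.43 × (0.54 − 1.24) = -1.0010
1/(1 + e^{1.0010}) = 0.2687

0.269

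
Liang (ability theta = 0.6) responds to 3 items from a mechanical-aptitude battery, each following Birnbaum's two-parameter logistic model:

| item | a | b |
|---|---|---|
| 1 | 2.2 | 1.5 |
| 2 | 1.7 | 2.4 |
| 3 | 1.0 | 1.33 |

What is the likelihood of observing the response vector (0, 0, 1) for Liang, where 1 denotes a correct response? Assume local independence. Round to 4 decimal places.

0.2729

P(theta) = 1 / (1 + exp(−a(theta − b)))
P_1 = 1/(1+e^{1.9800}) = 0.1213
P_2 = 1/(1+e^{3.0600}) = 0.0448
P_3 = 1/(1+e^{0.7300}) = 0.3252
L = (1−P_1) × (1−P_2) × P_3 = 0.8787 × 0.9552 × 0.3252 = 0.27294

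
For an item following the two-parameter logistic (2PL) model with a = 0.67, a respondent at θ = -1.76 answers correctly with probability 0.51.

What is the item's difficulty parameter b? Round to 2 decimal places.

-1.82

P(θ) = 1 / (1 + exp(−a(θ − b)))
logit(0.51) = ln(0.51/0.49) = 0.0400
b = θ − logit/(a) = -1.76 − 0.0400/0.6700 = -1.8197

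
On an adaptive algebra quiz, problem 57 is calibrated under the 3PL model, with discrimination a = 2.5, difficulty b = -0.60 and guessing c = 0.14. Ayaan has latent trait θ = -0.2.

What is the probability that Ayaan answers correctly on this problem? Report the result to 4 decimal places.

0.7687

P(θ) = c + (1 − c) · 1 / (1 + exp(−a(θ − b)))
Exponent: 2.5 × (-0.2 − (-0.60)) = 1.0000
1/(1 + e^{-1.0000}) = 0.7311
P = 0.14 + 0.86 × 0.7311 = 0.7687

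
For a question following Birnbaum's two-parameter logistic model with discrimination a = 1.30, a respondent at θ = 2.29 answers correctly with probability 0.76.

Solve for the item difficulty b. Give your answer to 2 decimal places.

P(θ) = 1 / (1 + exp(−a(θ − b)))
logit(0.76) = ln(0.76/0.24) = 1.1527
b = θ − logit/(a) = 2.29 − 1.1527/1.3000 = 1.4033

1.40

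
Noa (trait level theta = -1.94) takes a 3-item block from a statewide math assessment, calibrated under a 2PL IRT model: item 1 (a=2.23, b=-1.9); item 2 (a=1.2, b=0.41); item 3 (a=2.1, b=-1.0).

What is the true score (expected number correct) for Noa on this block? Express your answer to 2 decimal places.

0.66

P(theta) = 1 / (1 + exp(−a(theta − b)))
P_1 = 1/(1+e^{0.0892}) = 0.4777
P_2 = 1/(1+e^{2.8200}) = 0.0563
P_3 = 1/(1+e^{1.9740}) = 0.1220
E[score] = 0.4777 + 0.0563 + 0.1220 = 0.6559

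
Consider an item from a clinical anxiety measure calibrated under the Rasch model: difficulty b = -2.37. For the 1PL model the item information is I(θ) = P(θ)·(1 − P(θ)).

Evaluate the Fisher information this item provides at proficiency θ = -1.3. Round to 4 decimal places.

0.1902

P = 1/(1+e^{-1.0700}) = 0.7446
P(1−P) = 0.7446 × 0.2554 = 0.1902
I = P(1−P) = 0.19017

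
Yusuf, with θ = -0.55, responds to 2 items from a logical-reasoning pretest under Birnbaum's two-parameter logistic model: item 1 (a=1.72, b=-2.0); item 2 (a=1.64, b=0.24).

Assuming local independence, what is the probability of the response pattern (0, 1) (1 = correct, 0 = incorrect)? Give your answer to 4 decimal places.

P(θ) = 1 / (1 + exp(−a(θ − b)))
P_1 = 1/(1+e^{-2.4940}) = 0.9237
P_2 = 1/(1+e^{1.2956}) = 0.2149
L = (1−P_1) × P_2 = 0.0763 × 0.2149 = 0.01639

0.0164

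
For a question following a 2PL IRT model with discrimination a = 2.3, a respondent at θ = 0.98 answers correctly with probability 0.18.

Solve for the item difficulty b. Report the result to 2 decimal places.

P(θ) = 1 / (1 + exp(−a(θ − b)))
logit(0.18) = ln(0.18/0.82) = -1.5163
b = θ − logit/(a) = 0.98 − (-1.5163)/2.3000 = 1.6393

1.64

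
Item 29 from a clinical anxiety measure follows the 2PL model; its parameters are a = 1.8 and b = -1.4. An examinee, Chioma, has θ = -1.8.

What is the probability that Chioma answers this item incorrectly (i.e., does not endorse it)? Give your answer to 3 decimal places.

0.673

P(θ) = 1 / (1 + exp(−a(θ − b)))
Exponent: 1.8 × (-1.8 − (-1.4)) = -0.7200
1/(1 + e^{0.7200}) = 0.3274
P(incorrect) = 1 − 0.3274 = 0.6726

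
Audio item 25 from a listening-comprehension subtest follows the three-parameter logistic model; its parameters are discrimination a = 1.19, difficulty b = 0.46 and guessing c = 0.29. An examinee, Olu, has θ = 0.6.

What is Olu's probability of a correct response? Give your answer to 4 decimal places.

P(θ) = c + (1 − c) · 1 / (1 + exp(−a(θ − b)))
Exponent: 1.19 × (0.6 − 0.46) = 0.1666
1/(1 + e^{-0.1666}) = 0.5416
P = 0.29 + 0.71 × 0.5416 = 0.6745

0.6745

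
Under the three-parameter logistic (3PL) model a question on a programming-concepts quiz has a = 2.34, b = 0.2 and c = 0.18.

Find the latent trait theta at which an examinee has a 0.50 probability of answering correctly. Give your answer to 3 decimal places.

0.009

P(theta) = c + (1 − c) · 1 / (1 + exp(−a(theta − b)))
Remove guessing floor: (0.50 − 0.18)/(1 − 0.18) = 0.3902
logit = ln(0.3902/0.6098) = -0.4463
theta = b + logit/(a) = 0.2 + (-0.4463)/2.3400 = 0.0093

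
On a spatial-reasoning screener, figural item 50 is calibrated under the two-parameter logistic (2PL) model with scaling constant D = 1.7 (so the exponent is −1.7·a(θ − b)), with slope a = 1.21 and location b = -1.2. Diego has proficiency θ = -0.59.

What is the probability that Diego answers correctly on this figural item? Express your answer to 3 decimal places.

0.778

P(θ) = 1 / (1 + exp(−D·a(θ − b)))
Exponent: 1.7 × 1.21 × (-0.59 − (-1.2)) = 1.2548
1/(1 + e^{-1.2548}) = 0.7781
P = 0.7781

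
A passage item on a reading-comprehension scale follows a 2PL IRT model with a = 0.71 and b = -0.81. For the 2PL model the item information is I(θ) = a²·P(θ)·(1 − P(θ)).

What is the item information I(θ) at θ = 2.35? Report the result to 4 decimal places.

0.0437

P = 1/(1+e^{-2.2436}) = 0.9041
P(1−P) = 0.9041 × 0.0959 = 0.0867
I = a² × P(1−P) = 0.71² × 0.0867 = 0.04371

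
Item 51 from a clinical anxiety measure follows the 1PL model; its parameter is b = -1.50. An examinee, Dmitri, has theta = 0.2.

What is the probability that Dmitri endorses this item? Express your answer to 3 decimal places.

P(theta) = 1 / (1 + exp(−(theta − b)))
Exponent: (0.2 − (-1.50)) = 1.7000
1/(1 + e^{-1.7000}) = 0.8455
P = 0.8455

0.846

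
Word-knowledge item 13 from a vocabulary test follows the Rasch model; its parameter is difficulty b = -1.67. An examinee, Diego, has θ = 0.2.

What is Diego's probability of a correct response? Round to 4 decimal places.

P(θ) = 1 / (1 + exp(−(θ − b)))
Exponent: (0.2 − (-1.67)) = 1.8700
1/(1 + e^{-1.8700}) = 0.8665
P = 0.8665

0.8665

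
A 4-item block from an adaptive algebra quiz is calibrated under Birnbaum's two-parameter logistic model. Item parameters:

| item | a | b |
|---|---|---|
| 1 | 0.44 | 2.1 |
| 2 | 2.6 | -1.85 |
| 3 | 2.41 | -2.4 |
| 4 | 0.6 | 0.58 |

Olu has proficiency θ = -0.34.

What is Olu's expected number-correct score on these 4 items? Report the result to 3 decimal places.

2.594

P(θ) = 1 / (1 + exp(−a(θ − b)))
P_1 = 1/(1+e^{1.0736}) = 0.2547
P_2 = 1/(1+e^{-3.9260}) = 0.9807
P_3 = 1/(1+e^{-4.9646}) = 0.9931
P_4 = 1/(1+e^{0.5520}) = 0.3654
E[score] = 0.2547 + 0.9807 + 0.9931 + 0.3654 = 2.5938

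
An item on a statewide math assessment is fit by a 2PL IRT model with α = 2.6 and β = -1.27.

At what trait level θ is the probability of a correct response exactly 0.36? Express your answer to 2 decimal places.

P(θ) = 1 / (1 + exp(−α(θ − β)))
logit = ln(0.3600/0.6400) = -0.5754
θ = β + logit/(α) = -1.27 + (-0.5754)/2.6000 = -1.4913

-1.49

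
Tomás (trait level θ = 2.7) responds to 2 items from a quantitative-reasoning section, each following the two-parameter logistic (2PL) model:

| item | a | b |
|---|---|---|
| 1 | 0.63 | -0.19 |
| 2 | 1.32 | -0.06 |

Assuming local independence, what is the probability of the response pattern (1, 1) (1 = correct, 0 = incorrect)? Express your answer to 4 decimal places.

0.8387

P(θ) = 1 / (1 + exp(−a(θ − b)))
P_1 = 1/(1+e^{-1.8207}) = 0.8607
P_2 = 1/(1+e^{-3.6432}) = 0.9745
L = P_1 × P_2 = 0.8607 × 0.9745 = 0.83870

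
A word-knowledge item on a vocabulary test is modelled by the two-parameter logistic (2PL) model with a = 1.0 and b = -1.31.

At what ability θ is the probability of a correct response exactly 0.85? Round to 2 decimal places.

0.42

P(θ) = 1 / (1 + exp(−a(θ − b)))
logit = ln(0.8500/0.1500) = 1.7346
θ = b + logit/(a) = -1.31 + 1.7346/1.0000 = 0.4246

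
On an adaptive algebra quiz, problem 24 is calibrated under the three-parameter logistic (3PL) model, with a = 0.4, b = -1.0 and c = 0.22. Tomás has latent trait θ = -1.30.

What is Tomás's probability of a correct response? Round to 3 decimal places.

0.587

P(θ) = c + (1 − c) · 1 / (1 + exp(−a(θ − b)))
Exponent: 0.4 × (-1.30 − (-1.0)) = -0.1200
1/(1 + e^{0.1200}) = 0.4700
P = 0.22 + 0.78 × 0.4700 = 0.5866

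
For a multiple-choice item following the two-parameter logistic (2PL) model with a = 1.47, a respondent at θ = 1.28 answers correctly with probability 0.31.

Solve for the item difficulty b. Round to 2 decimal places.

P(θ) = 1 / (1 + exp(−a(θ − b)))
logit(0.31) = ln(0.31/0.69) = -0.8001
b = θ − logit/(a) = 1.28 − (-0.8001)/1.4700 = 1.8243

1.82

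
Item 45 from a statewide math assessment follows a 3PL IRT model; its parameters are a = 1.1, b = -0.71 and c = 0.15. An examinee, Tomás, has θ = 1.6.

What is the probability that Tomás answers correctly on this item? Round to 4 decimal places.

0.9379

P(θ) = c + (1 − c) · 1 / (1 + exp(−a(θ − b)))
Exponent: 1.1 × (1.6 − (-0.71)) = 2.5410
1/(1 + e^{-2.5410}) = 0.9270
P = 0.15 + 0.85 × 0.9270 = 0.9379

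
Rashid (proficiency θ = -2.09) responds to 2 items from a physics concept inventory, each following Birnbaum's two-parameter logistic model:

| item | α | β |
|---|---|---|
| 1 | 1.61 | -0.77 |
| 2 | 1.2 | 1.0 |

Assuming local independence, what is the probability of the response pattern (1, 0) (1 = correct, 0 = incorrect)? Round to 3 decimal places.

0.104

P(θ) = 1 / (1 + exp(−α(θ − β)))
P_1 = 1/(1+e^{2.1252}) = 0.1067
P_2 = 1/(1+e^{3.7080}) = 0.0239
L = P_1 × (1−P_2) = 0.1067 × 0.9761 = 0.10412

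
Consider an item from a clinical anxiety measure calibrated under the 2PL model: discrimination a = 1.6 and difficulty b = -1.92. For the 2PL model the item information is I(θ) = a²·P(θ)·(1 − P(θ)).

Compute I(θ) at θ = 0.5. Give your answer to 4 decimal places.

P = 1/(1+e^{-3.8720}) = 0.9796
P(1−P) = 0.9796 × 0.0204 = 0.0200
I = a² × P(1−P) = 1.6² × 0.0200 = 0.05114

0.0511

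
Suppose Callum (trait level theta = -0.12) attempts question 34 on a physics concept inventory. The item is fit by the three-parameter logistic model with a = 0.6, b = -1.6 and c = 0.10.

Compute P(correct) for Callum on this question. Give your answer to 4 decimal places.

0.7376

P(theta) = c + (1 − c) · 1 / (1 + exp(−a(theta − b)))
Exponent: 0.6 × (-0.12 − (-1.6)) = 0.8880
1/(1 + e^{-0.8880}) = 0.7085
P = 0.10 + 0.90 × 0.7085 = 0.7376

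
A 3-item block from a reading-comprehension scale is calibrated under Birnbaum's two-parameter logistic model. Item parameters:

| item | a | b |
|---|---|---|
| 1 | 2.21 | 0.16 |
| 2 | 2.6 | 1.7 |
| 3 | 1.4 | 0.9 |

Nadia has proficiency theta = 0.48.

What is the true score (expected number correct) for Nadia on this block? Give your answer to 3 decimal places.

P(theta) = 1 / (1 + exp(−a(theta − b)))
P_1 = 1/(1+e^{-0.7072}) = 0.6698
P_2 = 1/(1+e^{3.1720}) = 0.0402
P_3 = 1/(1+e^{0.5880}) = 0.3571
E[score] = 0.6698 + 0.0402 + 0.3571 = 1.0671

1.067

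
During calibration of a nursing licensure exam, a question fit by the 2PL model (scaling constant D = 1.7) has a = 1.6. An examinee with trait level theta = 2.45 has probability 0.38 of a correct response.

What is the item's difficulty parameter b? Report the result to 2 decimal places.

P(theta) = 1 / (1 + exp(−D·a(theta − b)))
logit(0.38) = ln(0.38/0.62) = -0.4895
b = theta − logit/(1.7·a) = 2.45 − (-0.4895)/2.7200 = 2.6300

2.63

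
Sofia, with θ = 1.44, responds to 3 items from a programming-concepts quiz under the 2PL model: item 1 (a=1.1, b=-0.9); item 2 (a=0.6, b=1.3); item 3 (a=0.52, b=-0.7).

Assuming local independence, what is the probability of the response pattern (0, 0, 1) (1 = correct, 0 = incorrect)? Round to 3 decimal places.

0.026

P(θ) = 1 / (1 + exp(−a(θ − b)))
P_1 = 1/(1+e^{-2.5740}) = 0.9292
P_2 = 1/(1+e^{-0.0840}) = 0.5210
P_3 = 1/(1+e^{-1.1128}) = 0.7527
L = (1−P_1) × (1−P_2) × P_3 = 0.0708 × 0.4790 × 0.7527 = 0.02554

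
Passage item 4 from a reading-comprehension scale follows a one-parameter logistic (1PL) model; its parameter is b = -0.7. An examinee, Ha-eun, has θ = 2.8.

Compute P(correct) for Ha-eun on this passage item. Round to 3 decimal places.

P(θ) = 1 / (1 + exp(−(θ − b)))
Exponent: (2.8 − (-0.7)) = 3.5000
1/(1 + e^{-3.5000}) = 0.9707
P = 0.9707

0.971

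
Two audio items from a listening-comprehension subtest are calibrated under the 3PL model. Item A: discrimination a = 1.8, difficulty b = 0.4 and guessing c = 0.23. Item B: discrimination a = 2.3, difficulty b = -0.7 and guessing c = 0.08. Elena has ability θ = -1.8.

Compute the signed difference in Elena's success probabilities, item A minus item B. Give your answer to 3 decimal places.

0.097

P(θ) = c + (1 − c) · 1 / (1 + exp(−a(θ − b)))
P_A = 0.2444
P_B = 0.1479
P_A − P_B = 0.0965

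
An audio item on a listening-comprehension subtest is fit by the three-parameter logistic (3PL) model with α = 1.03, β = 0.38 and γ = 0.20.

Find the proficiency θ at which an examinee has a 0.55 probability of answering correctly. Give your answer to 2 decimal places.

P(θ) = γ + (1 − γ) · 1 / (1 + exp(−α(θ − β)))
Remove guessing floor: (0.55 − 0.20)/(1 − 0.20) = 0.4375
logit = ln(0.4375/0.5625) = -0.2513
θ = β + logit/(α) = 0.38 + (-0.2513)/1.0300 = 0.1360

0.14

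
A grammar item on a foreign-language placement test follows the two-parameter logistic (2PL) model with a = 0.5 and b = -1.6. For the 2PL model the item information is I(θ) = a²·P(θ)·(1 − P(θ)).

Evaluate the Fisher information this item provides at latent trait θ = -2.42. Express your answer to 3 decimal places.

P = 1/(1+e^{0.4100}) = 0.3989
P(1−P) = 0.3989 × 0.6011 = 0.2398
I = a² × P(1−P) = 0.5² × 0.2398 = 0.05995

0.060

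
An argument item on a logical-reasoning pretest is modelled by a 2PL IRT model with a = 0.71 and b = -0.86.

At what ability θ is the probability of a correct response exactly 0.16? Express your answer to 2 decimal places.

-3.20

P(θ) = 1 / (1 + exp(−a(θ − b)))
logit = ln(0.1600/0.8400) = -1.6582
θ = b + logit/(a) = -0.86 + (-1.6582)/0.7100 = -3.1955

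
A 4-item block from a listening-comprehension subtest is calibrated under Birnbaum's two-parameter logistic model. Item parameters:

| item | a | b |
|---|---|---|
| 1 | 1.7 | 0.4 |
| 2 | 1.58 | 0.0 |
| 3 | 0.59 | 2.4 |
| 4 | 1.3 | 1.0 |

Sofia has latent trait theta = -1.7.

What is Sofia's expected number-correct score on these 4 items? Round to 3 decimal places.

0.202

P(theta) = 1 / (1 + exp(−a(theta − b)))
P_1 = 1/(1+e^{3.5700}) = 0.0274
P_2 = 1/(1+e^{2.6860}) = 0.0638
P_3 = 1/(1+e^{2.4190}) = 0.0817
P_4 = 1/(1+e^{3.5100}) = 0.0290
E[score] = 0.0274 + 0.0638 + 0.0817 + 0.0290 = 0.2020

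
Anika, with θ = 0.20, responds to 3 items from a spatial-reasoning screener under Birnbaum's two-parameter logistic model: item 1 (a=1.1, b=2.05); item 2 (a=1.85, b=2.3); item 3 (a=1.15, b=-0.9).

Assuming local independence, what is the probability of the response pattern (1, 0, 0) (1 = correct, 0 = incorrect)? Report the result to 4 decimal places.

0.0249

P(θ) = 1 / (1 + exp(−a(θ − b)))
P_1 = 1/(1+e^{2.0350}) = 0.1156
P_2 = 1/(1+e^{3.8850}) = 0.0201
P_3 = 1/(1+e^{-1.2650}) = 0.7799
L = P_1 × (1−P_2) × (1−P_3) = 0.1156 × 0.9799 × 0.2201 = 0.02493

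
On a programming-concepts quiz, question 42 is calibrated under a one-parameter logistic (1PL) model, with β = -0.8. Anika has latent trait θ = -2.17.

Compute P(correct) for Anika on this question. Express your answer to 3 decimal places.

P(θ) = 1 / (1 + exp(−(θ − β)))
Exponent: (-2.17 − (-0.8)) = -1.3700
1/(1 + e^{1.3700}) = 0.2026
P = 0.2026

0.203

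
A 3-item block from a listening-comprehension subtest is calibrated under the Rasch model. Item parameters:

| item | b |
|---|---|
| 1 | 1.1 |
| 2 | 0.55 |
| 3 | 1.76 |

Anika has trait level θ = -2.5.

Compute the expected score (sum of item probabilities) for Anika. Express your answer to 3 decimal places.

P(θ) = 1 / (1 + exp(−(θ − b)))
P_1 = 1/(1+e^{3.6000}) = 0.0266
P_2 = 1/(1+e^{3.0500}) = 0.0452
P_3 = 1/(1+e^{4.2600}) = 0.0139
E[score] = 0.0266 + 0.0452 + 0.0139 = 0.0857

0.086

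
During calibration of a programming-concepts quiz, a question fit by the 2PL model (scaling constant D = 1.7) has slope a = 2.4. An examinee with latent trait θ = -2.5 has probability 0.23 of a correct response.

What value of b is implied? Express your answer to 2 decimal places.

-2.20

P(θ) = 1 / (1 + exp(−D·a(θ − b)))
logit(0.23) = ln(0.23/0.77) = -1.2083
b = θ − logit/(1.7·a) = -2.5 − (-1.2083)/4.0800 = -2.2038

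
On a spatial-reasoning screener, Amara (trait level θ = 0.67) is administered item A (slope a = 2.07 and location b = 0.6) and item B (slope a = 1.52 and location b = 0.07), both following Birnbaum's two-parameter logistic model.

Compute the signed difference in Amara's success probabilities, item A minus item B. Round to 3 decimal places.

P(θ) = 1 / (1 + exp(−a(θ − b)))
P_A = 0.5362
P_B = 0.7134
P_A − P_B = -0.1772

-0.177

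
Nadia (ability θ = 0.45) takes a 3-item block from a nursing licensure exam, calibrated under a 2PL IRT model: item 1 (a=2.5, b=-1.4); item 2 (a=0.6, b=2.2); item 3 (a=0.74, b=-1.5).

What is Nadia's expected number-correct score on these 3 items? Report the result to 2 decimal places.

P(θ) = 1 / (1 + exp(−a(θ − b)))
P_1 = 1/(1+e^{-4.6250}) = 0.9903
P_2 = 1/(1+e^{1.0500}) = 0.2592
P_3 = 1/(1+e^{-1.4430}) = 0.8089
E[score] = 0.9903 + 0.2592 + 0.8089 = 2.0584

2.06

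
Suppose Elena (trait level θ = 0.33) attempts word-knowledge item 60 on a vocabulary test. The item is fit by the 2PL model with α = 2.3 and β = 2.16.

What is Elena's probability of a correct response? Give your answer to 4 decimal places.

0.0146

P(θ) = 1 / (1 + exp(−α(θ − β)))
Exponent: 2.3 × (0.33 − 2.16) = -4.2090
1/(1 + e^{4.2090}) = 0.0146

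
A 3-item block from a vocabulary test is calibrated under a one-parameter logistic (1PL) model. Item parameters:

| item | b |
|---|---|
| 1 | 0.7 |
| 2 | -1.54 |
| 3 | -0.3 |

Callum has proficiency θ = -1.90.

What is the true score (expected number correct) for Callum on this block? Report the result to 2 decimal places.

0.65

P(θ) = 1 / (1 + exp(−(θ − b)))
P_1 = 1/(1+e^{2.6000}) = 0.0691
P_2 = 1/(1+e^{0.3600}) = 0.4110
P_3 = 1/(1+e^{1.6000}) = 0.1680
E[score] = 0.0691 + 0.4110 + 0.1680 = 0.6481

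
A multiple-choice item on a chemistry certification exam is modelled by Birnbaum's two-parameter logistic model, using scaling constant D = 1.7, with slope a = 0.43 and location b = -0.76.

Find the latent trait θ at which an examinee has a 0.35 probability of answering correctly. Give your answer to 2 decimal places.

P(θ) = 1 / (1 + exp(−D·a(θ − b)))
logit = ln(0.3500/0.6500) = -0.6190
θ = b + logit/(1.7·a) = -0.76 + (-0.6190)/0.7310 = -1.6068

-1.61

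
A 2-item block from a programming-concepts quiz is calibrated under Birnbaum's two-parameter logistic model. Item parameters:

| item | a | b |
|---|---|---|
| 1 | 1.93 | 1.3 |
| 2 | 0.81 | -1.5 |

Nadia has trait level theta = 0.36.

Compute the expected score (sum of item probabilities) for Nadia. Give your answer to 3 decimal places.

0.959

P(theta) = 1 / (1 + exp(−a(theta − b)))
P_1 = 1/(1+e^{1.8142}) = 0.1401
P_2 = 1/(1+e^{-1.5066}) = 0.8186
E[score] = 0.1401 + 0.8186 = 0.9587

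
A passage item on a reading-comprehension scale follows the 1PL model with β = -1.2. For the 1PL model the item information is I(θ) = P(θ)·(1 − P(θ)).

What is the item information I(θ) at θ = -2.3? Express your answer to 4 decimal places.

P = 1/(1+e^{1.1000}) = 0.2497
P(1−P) = 0.2497 × 0.7503 = 0.1874
I = P(1−P) = 0.18737

0.1874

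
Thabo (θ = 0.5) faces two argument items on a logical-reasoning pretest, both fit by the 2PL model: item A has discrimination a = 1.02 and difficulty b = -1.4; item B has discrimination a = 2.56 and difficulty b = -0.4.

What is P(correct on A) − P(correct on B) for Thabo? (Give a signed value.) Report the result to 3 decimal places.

-0.035

P(θ) = 1 / (1 + exp(−a(θ − b)))
P_A = 0.8741
P_B = 0.9092
P_A − P_B = -0.0351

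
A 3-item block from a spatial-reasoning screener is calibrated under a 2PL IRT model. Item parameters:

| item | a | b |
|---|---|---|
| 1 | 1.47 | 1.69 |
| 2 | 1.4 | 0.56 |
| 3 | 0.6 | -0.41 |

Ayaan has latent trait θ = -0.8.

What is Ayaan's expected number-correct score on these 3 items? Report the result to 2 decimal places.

P(θ) = 1 / (1 + exp(−a(θ − b)))
P_1 = 1/(1+e^{3.6603}) = 0.0251
P_2 = 1/(1+e^{1.9040}) = 0.1297
P_3 = 1/(1+e^{0.2340}) = 0.4418
E[score] = 0.0251 + 0.1297 + 0.4418 = 0.5965

0.60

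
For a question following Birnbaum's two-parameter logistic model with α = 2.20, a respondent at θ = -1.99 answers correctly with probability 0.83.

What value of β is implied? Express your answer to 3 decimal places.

P(θ) = 1 / (1 + exp(−α(θ − β)))
logit(0.83) = ln(0.83/0.17) = 1.5856
β = θ − logit/(α) = -1.99 − 1.5856/2.2000 = -2.7107

-2.711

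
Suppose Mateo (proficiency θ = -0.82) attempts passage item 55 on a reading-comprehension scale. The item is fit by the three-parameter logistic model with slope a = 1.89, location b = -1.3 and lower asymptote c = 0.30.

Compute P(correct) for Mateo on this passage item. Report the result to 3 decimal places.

0.799

P(θ) = c + (1 − c) · 1 / (1 + exp(−a(θ − b)))
Exponent: 1.89 × (-0.82 − (-1.3)) = 0.9072
1/(1 + e^{-0.9072}) = 0.7124
P = 0.30 + 0.70 × 0.7124 = 0.7987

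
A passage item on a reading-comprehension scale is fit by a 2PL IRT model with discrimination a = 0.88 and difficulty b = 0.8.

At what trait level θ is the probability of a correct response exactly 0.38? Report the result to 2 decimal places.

0.24

P(θ) = 1 / (1 + exp(−a(θ − b)))
logit = ln(0.3800/0.6200) = -0.4895
θ = b + logit/(a) = 0.8 + (-0.4895)/0.8800 = 0.2437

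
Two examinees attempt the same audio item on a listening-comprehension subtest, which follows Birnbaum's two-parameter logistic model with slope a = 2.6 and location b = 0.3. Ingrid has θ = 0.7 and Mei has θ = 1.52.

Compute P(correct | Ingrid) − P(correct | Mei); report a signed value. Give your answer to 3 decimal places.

P(θ) = 1 / (1 + exp(−a(θ − b)))
P(Ingrid) = 0.7389  [exponent 1.0400]
P(Mei) = 0.9598  [exponent 3.1720]
Difference = 0.7389 − 0.9598 = -0.2209

-0.221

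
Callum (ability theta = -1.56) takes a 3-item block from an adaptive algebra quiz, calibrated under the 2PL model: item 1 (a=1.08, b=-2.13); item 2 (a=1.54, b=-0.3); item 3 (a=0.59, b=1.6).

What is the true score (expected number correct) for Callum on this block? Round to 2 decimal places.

0.91

P(theta) = 1 / (1 + exp(−a(theta − b)))
P_1 = 1/(1+e^{-0.6156}) = 0.6492
P_2 = 1/(1+e^{1.9404}) = 0.1256
P_3 = 1/(1+e^{1.8644}) = 0.1342
E[score] = 0.6492 + 0.1256 + 0.1342 = 0.9090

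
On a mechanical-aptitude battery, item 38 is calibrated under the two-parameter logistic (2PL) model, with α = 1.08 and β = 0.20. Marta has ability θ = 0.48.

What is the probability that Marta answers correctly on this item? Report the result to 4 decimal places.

0.5750

P(θ) = 1 / (1 + exp(−α(θ − β)))
Exponent: 1.08 × (0.48 − 0.20) = 0.3024
1/(1 + e^{-0.3024}) = 0.5750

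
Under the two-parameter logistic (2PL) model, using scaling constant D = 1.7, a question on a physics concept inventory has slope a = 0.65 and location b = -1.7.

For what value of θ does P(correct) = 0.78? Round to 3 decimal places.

-0.555

P(θ) = 1 / (1 + exp(−D·a(θ − b)))
logit = ln(0.7800/0.2200) = 1.2657
θ = b + logit/(1.7·a) = -1.7 + 1.2657/1.1050 = -0.5546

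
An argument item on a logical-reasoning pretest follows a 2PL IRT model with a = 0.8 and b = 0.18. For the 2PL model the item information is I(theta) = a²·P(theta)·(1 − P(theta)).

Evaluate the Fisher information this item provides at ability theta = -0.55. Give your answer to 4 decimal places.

0.1471

P = 1/(1+e^{0.5840}) = 0.3580
P(1−P) = 0.3580 × 0.6420 = 0.2298
I = a² × P(1−P) = 0.8² × 0.2298 = 0.14710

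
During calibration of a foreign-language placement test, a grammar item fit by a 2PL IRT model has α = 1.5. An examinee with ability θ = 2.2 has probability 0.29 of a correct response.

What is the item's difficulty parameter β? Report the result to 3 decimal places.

P(θ) = 1 / (1 + exp(−α(θ − β)))
logit(0.29) = ln(0.29/0.71) = -0.8954
β = θ − logit/(α) = 2.2 − (-0.8954)/1.5000 = 2.7969

2.797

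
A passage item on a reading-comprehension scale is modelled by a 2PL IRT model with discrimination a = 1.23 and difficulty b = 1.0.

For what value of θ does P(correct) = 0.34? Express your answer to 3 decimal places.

0.461

P(θ) = 1 / (1 + exp(−a(θ − b)))
logit = ln(0.3400/0.6600) = -0.6633
θ = b + logit/(a) = 1.0 + (-0.6633)/1.2300 = 0.4607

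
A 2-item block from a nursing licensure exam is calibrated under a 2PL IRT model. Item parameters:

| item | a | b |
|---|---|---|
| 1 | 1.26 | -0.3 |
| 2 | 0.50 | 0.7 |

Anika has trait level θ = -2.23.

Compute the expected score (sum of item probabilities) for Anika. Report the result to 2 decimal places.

P(θ) = 1 / (1 + exp(−a(θ − b)))
P_1 = 1/(1+e^{2.4318}) = 0.0808
P_2 = 1/(1+e^{1.4650}) = 0.1877
E[score] = 0.0808 + 0.1877 = 0.2685

0.27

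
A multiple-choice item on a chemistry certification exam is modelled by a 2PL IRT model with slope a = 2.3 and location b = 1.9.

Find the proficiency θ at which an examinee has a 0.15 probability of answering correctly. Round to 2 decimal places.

1.15

P(θ) = 1 / (1 + exp(−a(θ − b)))
logit = ln(0.1500/0.8500) = -1.7346
θ = b + logit/(a) = 1.9 + (-1.7346)/2.3000 = 1.1458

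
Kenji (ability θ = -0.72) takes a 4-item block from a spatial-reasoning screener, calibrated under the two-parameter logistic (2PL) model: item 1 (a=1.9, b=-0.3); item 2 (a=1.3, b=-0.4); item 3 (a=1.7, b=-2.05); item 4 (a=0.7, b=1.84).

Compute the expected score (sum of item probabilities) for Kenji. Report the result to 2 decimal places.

1.76

P(θ) = 1 / (1 + exp(−a(θ − b)))
P_1 = 1/(1+e^{0.7980}) = 0.3105
P_2 = 1/(1+e^{0.4160}) = 0.3975
P_3 = 1/(1+e^{-2.2610}) = 0.9056
P_4 = 1/(1+e^{1.7920}) = 0.1428
E[score] = 0.3105 + 0.3975 + 0.9056 + 0.1428 = 1.7564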